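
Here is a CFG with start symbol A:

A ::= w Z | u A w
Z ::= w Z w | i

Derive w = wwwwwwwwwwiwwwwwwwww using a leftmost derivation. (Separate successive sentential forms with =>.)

A => wZ => wwZw => wwwZww => wwwwZwww => wwwwwZwwww => wwwwwwZwwwww => wwwwwwwZwwwwww => wwwwwwwwZwwwwwww => wwwwwwwwwZwwwwwwww => wwwwwwwwwwZwwwwwwwww => wwwwwwwwwwiwwwwwwwww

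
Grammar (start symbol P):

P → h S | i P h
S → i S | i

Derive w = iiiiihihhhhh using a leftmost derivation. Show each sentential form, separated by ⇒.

P⇒iPh⇒iiPhh⇒iiiPhhh⇒iiiiPhhhh⇒iiiiiPhhhhh⇒iiiiihShhhhh⇒iiiiihihhhhh

P ⇒ iPh   [P → i P h]
iPh ⇒ iiPhh   [P → i P h]
iiPhh ⇒ iiiPhhh   [P → i P h]
iiiPhhh ⇒ iiiiPhhhh   [P → i P h]
iiiiPhhhh ⇒ iiiiiPhhhhh   [P → i P h]
iiiiiPhhhhh ⇒ iiiiihShhhhh   [P → h S]
iiiiihShhhhh ⇒ iiiiihihhhhh   [S → i]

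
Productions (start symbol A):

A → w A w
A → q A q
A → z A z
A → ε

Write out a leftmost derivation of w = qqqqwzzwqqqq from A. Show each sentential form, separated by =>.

A => qAq   [A → q A q]
qAq => qqAqq   [A → q A q]
qqAqq => qqqAqqq   [A → q A q]
qqqAqqq => qqqqAqqqq   [A → q A q]
qqqqAqqqq => qqqqwAwqqqq   [A → w A w]
qqqqwAwqqqq => qqqqwzAzwqqqq   [A → z A z]
qqqqwzAzwqqqq => qqqqwzzwqqqq   [A → ε]

A=>qAq=>qqAqq=>qqqAqqq=>qqqqAqqqq=>qqqqwAwqqqq=>qqqqwzAzwqqqq=>qqqqwzzwqqqq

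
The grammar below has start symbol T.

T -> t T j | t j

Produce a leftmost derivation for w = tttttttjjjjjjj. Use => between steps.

T => tTj => ttTjj => tttTjjj => ttttTjjjj => tttttTjjjjj => ttttttTjjjjjj => tttttttjjjjjjj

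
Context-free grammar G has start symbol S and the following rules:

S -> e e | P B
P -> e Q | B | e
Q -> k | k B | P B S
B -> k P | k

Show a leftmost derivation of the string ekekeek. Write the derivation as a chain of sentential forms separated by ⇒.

S⇒PB⇒eQB⇒ePBSB⇒eBBSB⇒ekPBSB⇒ekeBSB⇒ekekSB⇒ekekeeB⇒ekekeek

S ⇒ PB   [S -> P B]
PB ⇒ eQB   [P -> e Q]
eQB ⇒ ePBSB   [Q -> P B S]
ePBSB ⇒ eBBSB   [P -> B]
eBBSB ⇒ ekPBSB   [B -> k P]
ekPBSB ⇒ ekeBSB   [P -> e]
ekeBSB ⇒ ekekSB   [B -> k]
ekekSB ⇒ ekekeeB   [S -> e e]
ekekeeB ⇒ ekekeek   [B -> k]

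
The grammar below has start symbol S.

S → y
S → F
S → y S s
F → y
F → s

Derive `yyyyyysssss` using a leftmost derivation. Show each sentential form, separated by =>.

S => ySs => yySss => yyySsss => yyyySssss => yyyyySsssss => yyyyyysssss

S => ySs   [S → y S s]
ySs => yySss   [S → y S s]
yySss => yyySsss   [S → y S s]
yyySsss => yyyySssss   [S → y S s]
yyyySssss => yyyyySsssss   [S → y S s]
yyyyySsssss => yyyyyysssss   [S → y]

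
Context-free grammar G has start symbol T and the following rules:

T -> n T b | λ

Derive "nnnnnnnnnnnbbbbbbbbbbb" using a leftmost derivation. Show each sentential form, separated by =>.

T => nTb => nnTbb => nnnTbbb => nnnnTbbbb => nnnnnTbbbbb => nnnnnnTbbbbbb => nnnnnnnTbbbbbbb => nnnnnnnnTbbbbbbbb => nnnnnnnnnTbbbbbbbbb => nnnnnnnnnnTbbbbbbbbbb => nnnnnnnnnnnTbbbbbbbbbbb => nnnnnnnnnnnbbbbbbbbbbb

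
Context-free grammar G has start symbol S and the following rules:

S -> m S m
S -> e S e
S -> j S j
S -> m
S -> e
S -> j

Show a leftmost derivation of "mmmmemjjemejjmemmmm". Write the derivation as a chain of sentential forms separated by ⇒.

S ⇒ mSm ⇒ mmSmm ⇒ mmmSmmm ⇒ mmmmSmmmm ⇒ mmmmeSemmmm ⇒ mmmmemSmemmmm ⇒ mmmmemjSjmemmmm ⇒ mmmmemjjSjjmemmmm ⇒ mmmmemjjeSejjmemmmm ⇒ mmmmemjjemejjmemmmm

S ⇒ mSm   [S -> m S m]
mSm ⇒ mmSmm   [S -> m S m]
mmSmm ⇒ mmmSmmm   [S -> m S m]
mmmSmmm ⇒ mmmmSmmmm   [S -> m S m]
mmmmSmmmm ⇒ mmmmeSemmmm   [S -> e S e]
mmmmeSemmmm ⇒ mmmmemSmemmmm   [S -> m S m]
mmmmemSmemmmm ⇒ mmmmemjSjmemmmm   [S -> j S j]
mmmmemjSjmemmmm ⇒ mmmmemjjSjjmemmmm   [S -> j S j]
mmmmemjjSjjmemmmm ⇒ mmmmemjjeSejjmemmmm   [S -> e S e]
mmmmemjjeSejjmemmmm ⇒ mmmmemjjemejjmemmmm   [S -> m]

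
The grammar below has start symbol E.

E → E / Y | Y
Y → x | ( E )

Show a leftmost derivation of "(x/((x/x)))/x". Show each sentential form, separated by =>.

E => E/Y => Y/Y => (E)/Y => (E/Y)/Y => (Y/Y)/Y => (x/Y)/Y => (x/(E))/Y => (x/(Y))/Y => (x/((E)))/Y => (x/((E/Y)))/Y => (x/((Y/Y)))/Y => (x/((x/Y)))/Y => (x/((x/x)))/Y => (x/((x/x)))/x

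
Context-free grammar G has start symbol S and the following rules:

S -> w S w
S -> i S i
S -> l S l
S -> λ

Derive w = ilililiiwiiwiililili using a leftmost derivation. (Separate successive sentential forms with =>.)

S => iSi   [S -> i S i]
iSi => ilSli   [S -> l S l]
ilSli => iliSili   [S -> i S i]
iliSili => ililSlili   [S -> l S l]
ililSlili => ililiSilili   [S -> i S i]
ililiSilili => ilililSlilili   [S -> l S l]
ilililSlilili => ilililiSililili   [S -> i S i]
ilililiSililili => ilililiiSiililili   [S -> i S i]
ilililiiSiililili => ilililiiwSwiililili   [S -> w S w]
ilililiiwSwiililili => ilililiiwiSiwiililili   [S -> i S i]
ilililiiwiSiwiililili => ilililiiwiiwiililili   [S -> λ]

S => iSi => ilSli => iliSili => ililSlili => ililiSilili => ilililSlilili => ilililiSililili => ilililiiSiililili => ilililiiwSwiililili => ilililiiwiSiwiililili => ilililiiwiiwiililili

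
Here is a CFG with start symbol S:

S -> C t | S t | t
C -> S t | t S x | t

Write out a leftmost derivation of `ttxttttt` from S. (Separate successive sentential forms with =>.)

S => St   [S -> S t]
St => Stt   [S -> S t]
Stt => Cttt   [S -> C t]
Cttt => Stttt   [C -> S t]
Stttt => Cttttt   [S -> C t]
Cttttt => tSxttttt   [C -> t S x]
tSxttttt => ttxttttt   [S -> t]

S => St => Stt => Cttt => Stttt => Cttttt => tSxttttt => ttxttttt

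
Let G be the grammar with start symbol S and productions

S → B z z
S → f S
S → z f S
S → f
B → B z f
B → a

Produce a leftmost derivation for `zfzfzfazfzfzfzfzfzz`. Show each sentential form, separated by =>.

S => zfS => zfzfS => zfzfzfS => zfzfzfBzz => zfzfzfBzfzz => zfzfzfBzfzfzz => zfzfzfBzfzfzfzz => zfzfzfBzfzfzfzfzz => zfzfzfBzfzfzfzfzfzz => zfzfzfazfzfzfzfzfzz

S => zfS   [S → z f S]
zfS => zfzfS   [S → z f S]
zfzfS => zfzfzfS   [S → z f S]
zfzfzfS => zfzfzfBzz   [S → B z z]
zfzfzfBzz => zfzfzfBzfzz   [B → B z f]
zfzfzfBzfzz => zfzfzfBzfzfzz   [B → B z f]
zfzfzfBzfzfzz => zfzfzfBzfzfzfzz   [B → B z f]
zfzfzfBzfzfzfzz => zfzfzfBzfzfzfzfzz   [B → B z f]
zfzfzfBzfzfzfzfzz => zfzfzfBzfzfzfzfzfzz   [B → B z f]
zfzfzfBzfzfzfzfzfzz => zfzfzfazfzfzfzfzfzz   [B → a]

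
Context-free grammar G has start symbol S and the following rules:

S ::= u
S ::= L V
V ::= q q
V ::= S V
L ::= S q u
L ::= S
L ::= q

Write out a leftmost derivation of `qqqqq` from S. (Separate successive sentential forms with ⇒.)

S⇒LV⇒SV⇒LVV⇒qVV⇒qqqV⇒qqqqq

S ⇒ LV   [S ::= L V]
LV ⇒ SV   [L ::= S]
SV ⇒ LVV   [S ::= L V]
LVV ⇒ qVV   [L ::= q]
qVV ⇒ qqqV   [V ::= q q]
qqqV ⇒ qqqqq   [V ::= q q]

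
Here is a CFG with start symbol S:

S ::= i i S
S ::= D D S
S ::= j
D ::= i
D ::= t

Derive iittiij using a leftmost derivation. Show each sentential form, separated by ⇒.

S⇒DDS⇒iDS⇒iiS⇒iiDDS⇒iitDS⇒iittS⇒iittDDS⇒iittiDS⇒iittiiS⇒iittiij

S ⇒ DDS   [S ::= D D S]
DDS ⇒ iDS   [D ::= i]
iDS ⇒ iiS   [D ::= i]
iiS ⇒ iiDDS   [S ::= D D S]
iiDDS ⇒ iitDS   [D ::= t]
iitDS ⇒ iittS   [D ::= t]
iittS ⇒ iittDDS   [S ::= D D S]
iittDDS ⇒ iittiDS   [D ::= i]
iittiDS ⇒ iittiiS   [D ::= i]
iittiiS ⇒ iittiij   [S ::= j]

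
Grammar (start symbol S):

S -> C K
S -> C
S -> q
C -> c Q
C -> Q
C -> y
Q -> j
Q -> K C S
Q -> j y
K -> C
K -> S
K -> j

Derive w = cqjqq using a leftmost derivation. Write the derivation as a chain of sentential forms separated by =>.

S=>CK=>cQK=>cKCSK=>cSCSK=>cqCSK=>cqQSK=>cqjSK=>cqjqK=>cqjqS=>cqjqq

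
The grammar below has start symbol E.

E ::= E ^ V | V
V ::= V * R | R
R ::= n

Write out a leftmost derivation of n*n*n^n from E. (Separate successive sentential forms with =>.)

E => E^V   [E ::= E ^ V]
E^V => V^V   [E ::= V]
V^V => V*R^V   [V ::= V * R]
V*R^V => V*R*R^V   [V ::= V * R]
V*R*R^V => R*R*R^V   [V ::= R]
R*R*R^V => n*R*R^V   [R ::= n]
n*R*R^V => n*n*R^V   [R ::= n]
n*n*R^V => n*n*n^V   [R ::= n]
n*n*n^V => n*n*n^R   [V ::= R]
n*n*n^R => n*n*n^n   [R ::= n]

E => E^V => V^V => V*R^V => V*R*R^V => R*R*R^V => n*R*R^V => n*n*R^V => n*n*n^V => n*n*n^R => n*n*n^n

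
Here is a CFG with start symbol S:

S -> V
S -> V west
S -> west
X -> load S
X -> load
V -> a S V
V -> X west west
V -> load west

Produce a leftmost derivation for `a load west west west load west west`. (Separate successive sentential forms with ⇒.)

S ⇒ V west ⇒ a S V west ⇒ a V V west ⇒ a X west west V west ⇒ a load S west west V west ⇒ a load west west west V west ⇒ a load west west west load west west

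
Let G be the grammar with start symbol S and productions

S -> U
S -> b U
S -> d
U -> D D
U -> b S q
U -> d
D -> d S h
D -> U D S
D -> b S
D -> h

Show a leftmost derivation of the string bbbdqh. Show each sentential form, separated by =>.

S => bU   [S -> b U]
bU => bDD   [U -> D D]
bDD => bbSD   [D -> b S]
bbSD => bbUD   [S -> U]
bbUD => bbbSqD   [U -> b S q]
bbbSqD => bbbdqD   [S -> d]
bbbdqD => bbbdqh   [D -> h]

S => bU => bDD => bbSD => bbUD => bbbSqD => bbbdqD => bbbdqh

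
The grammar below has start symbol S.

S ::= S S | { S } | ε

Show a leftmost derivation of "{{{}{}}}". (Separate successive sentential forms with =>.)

S => {S}   [S ::= { S }]
{S} => {{S}}   [S ::= { S }]
{{S}} => {{SS}}   [S ::= S S]
{{SS}} => {{SSS}}   [S ::= S S]
{{SSS}} => {{{S}SS}}   [S ::= { S }]
{{{S}SS}} => {{{}SS}}   [S ::= ε]
{{{}SS}} => {{{}S}}   [S ::= ε]
{{{}S}} => {{{}{S}}}   [S ::= { S }]
{{{}{S}}} => {{{}{}}}   [S ::= ε]

S => {S} => {{S}} => {{SS}} => {{SSS}} => {{{S}SS}} => {{{}SS}} => {{{}S}} => {{{}{S}}} => {{{}{}}}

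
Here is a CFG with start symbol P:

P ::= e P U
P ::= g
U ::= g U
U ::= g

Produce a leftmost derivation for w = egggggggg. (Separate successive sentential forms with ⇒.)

P ⇒ ePU   [P ::= e P U]
ePU ⇒ egU   [P ::= g]
egU ⇒ eggU   [U ::= g U]
eggU ⇒ egggU   [U ::= g U]
egggU ⇒ eggggU   [U ::= g U]
eggggU ⇒ egggggU   [U ::= g U]
egggggU ⇒ eggggggU   [U ::= g U]
eggggggU ⇒ egggggggU   [U ::= g U]
egggggggU ⇒ egggggggg   [U ::= g]

P ⇒ ePU ⇒ egU ⇒ eggU ⇒ egggU ⇒ eggggU ⇒ egggggU ⇒ eggggggU ⇒ egggggggU ⇒ egggggggg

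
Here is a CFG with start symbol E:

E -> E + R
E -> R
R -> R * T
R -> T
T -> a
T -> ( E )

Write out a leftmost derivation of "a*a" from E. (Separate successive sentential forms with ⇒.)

E⇒R⇒R*T⇒T*T⇒a*T⇒a*a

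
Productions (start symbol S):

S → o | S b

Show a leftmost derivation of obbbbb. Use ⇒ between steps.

S ⇒ Sb   [S → S b]
Sb ⇒ Sbb   [S → S b]
Sbb ⇒ Sbbb   [S → S b]
Sbbb ⇒ Sbbbb   [S → S b]
Sbbbb ⇒ Sbbbbb   [S → S b]
Sbbbbb ⇒ obbbbb   [S → o]

S⇒Sb⇒Sbb⇒Sbbb⇒Sbbbb⇒Sbbbbb⇒obbbbb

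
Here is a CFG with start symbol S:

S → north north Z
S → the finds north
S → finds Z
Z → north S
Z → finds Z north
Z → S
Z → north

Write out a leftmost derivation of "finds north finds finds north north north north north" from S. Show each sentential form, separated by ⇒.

S ⇒ finds Z   [S → finds Z]
finds Z ⇒ finds north S   [Z → north S]
finds north S ⇒ finds north finds Z   [S → finds Z]
finds north finds Z ⇒ finds north finds finds Z north   [Z → finds Z north]
finds north finds finds Z north ⇒ finds north finds finds north S north   [Z → north S]
finds north finds finds north S north ⇒ finds north finds finds north north north Z north   [S → north north Z]
finds north finds finds north north north Z north ⇒ finds north finds finds north north north north north   [Z → north]

S ⇒ finds Z ⇒ finds north S ⇒ finds north finds Z ⇒ finds north finds finds Z north ⇒ finds north finds finds north S north ⇒ finds north finds finds north north north Z north ⇒ finds north finds finds north north north north north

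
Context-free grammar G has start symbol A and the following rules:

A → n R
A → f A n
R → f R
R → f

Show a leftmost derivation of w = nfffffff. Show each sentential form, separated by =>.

A => nR => nfR => nffR => nfffR => nffffR => nfffffR => nffffffR => nfffffff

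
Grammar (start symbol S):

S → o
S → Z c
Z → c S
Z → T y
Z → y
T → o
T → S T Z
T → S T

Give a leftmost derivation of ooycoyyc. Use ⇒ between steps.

S⇒Zc⇒Tyc⇒STyc⇒oTyc⇒oSTZyc⇒oZcTZyc⇒oTycTZyc⇒ooycTZyc⇒ooycoZyc⇒ooycoyyc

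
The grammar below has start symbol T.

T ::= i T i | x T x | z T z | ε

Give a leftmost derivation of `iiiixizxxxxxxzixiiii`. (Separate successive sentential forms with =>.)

T => iTi   [T ::= i T i]
iTi => iiTii   [T ::= i T i]
iiTii => iiiTiii   [T ::= i T i]
iiiTiii => iiiiTiiii   [T ::= i T i]
iiiiTiiii => iiiixTxiiii   [T ::= x T x]
iiiixTxiiii => iiiixiTixiiii   [T ::= i T i]
iiiixiTixiiii => iiiixizTzixiiii   [T ::= z T z]
iiiixizTzixiiii => iiiixizxTxzixiiii   [T ::= x T x]
iiiixizxTxzixiiii => iiiixizxxTxxzixiiii   [T ::= x T x]
iiiixizxxTxxzixiiii => iiiixizxxxTxxxzixiiii   [T ::= x T x]
iiiixizxxxTxxxzixiiii => iiiixizxxxxxxzixiiii   [T ::= ε]

T => iTi => iiTii => iiiTiii => iiiiTiiii => iiiixTxiiii => iiiixiTixiiii => iiiixizTzixiiii => iiiixizxTxzixiiii => iiiixizxxTxxzixiiii => iiiixizxxxTxxxzixiiii => iiiixizxxxxxxzixiiii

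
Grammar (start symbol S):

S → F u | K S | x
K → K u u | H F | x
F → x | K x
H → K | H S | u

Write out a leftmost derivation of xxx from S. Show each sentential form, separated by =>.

S => KS => HFS => KFS => xFS => xxS => xxx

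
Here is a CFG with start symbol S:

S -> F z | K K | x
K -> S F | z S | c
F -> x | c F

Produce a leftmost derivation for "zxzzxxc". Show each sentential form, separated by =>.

S => KK => zSK => zFzK => zxzK => zxzzS => zxzzKK => zxzzSFK => zxzzxFK => zxzzxxK => zxzzxxc

S => KK   [S -> K K]
KK => zSK   [K -> z S]
zSK => zFzK   [S -> F z]
zFzK => zxzK   [F -> x]
zxzK => zxzzS   [K -> z S]
zxzzS => zxzzKK   [S -> K K]
zxzzKK => zxzzSFK   [K -> S F]
zxzzSFK => zxzzxFK   [S -> x]
zxzzxFK => zxzzxxK   [F -> x]
zxzzxxK => zxzzxxc   [K -> c]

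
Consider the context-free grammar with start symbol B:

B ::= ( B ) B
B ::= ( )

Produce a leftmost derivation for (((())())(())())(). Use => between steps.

B=>(B)B=>((B)B)B=>(((B)B)B)B=>(((())B)B)B=>(((())())B)B=>(((())())(B)B)B=>(((())())(())B)B=>(((())())(())())B=>(((())())(())())()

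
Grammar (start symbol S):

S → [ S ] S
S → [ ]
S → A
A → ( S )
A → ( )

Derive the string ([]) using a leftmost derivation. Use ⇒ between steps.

S ⇒ A   [S → A]
A ⇒ (S)   [A → ( S )]
(S) ⇒ ([])   [S → [ ]]

S⇒A⇒(S)⇒([])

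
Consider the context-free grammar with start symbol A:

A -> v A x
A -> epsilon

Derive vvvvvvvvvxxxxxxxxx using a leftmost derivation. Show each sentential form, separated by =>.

A => vAx => vvAxx => vvvAxxx => vvvvAxxxx => vvvvvAxxxxx => vvvvvvAxxxxxx => vvvvvvvAxxxxxxx => vvvvvvvvAxxxxxxxx => vvvvvvvvvAxxxxxxxxx => vvvvvvvvvxxxxxxxxx

A => vAx   [A -> v A x]
vAx => vvAxx   [A -> v A x]
vvAxx => vvvAxxx   [A -> v A x]
vvvAxxx => vvvvAxxxx   [A -> v A x]
vvvvAxxxx => vvvvvAxxxxx   [A -> v A x]
vvvvvAxxxxx => vvvvvvAxxxxxx   [A -> v A x]
vvvvvvAxxxxxx => vvvvvvvAxxxxxxx   [A -> v A x]
vvvvvvvAxxxxxxx => vvvvvvvvAxxxxxxxx   [A -> v A x]
vvvvvvvvAxxxxxxxx => vvvvvvvvvAxxxxxxxxx   [A -> v A x]
vvvvvvvvvAxxxxxxxxx => vvvvvvvvvxxxxxxxxx   [A -> epsilon]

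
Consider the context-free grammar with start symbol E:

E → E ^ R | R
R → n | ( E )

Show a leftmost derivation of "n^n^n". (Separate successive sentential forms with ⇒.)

E ⇒ E^R ⇒ E^R^R ⇒ R^R^R ⇒ n^R^R ⇒ n^n^R ⇒ n^n^n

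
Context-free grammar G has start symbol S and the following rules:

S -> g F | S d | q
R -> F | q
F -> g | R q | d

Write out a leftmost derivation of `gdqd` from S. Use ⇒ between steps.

S ⇒ Sd   [S -> S d]
Sd ⇒ gFd   [S -> g F]
gFd ⇒ gRqd   [F -> R q]
gRqd ⇒ gFqd   [R -> F]
gFqd ⇒ gdqd   [F -> d]

S ⇒ Sd ⇒ gFd ⇒ gRqd ⇒ gFqd ⇒ gdqd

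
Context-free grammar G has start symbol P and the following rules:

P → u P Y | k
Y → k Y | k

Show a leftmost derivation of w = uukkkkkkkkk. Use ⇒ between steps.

P ⇒ uPY ⇒ uuPYY ⇒ uukYY ⇒ uukkYY ⇒ uukkkYY ⇒ uukkkkYY ⇒ uukkkkkYY ⇒ uukkkkkkYY ⇒ uukkkkkkkYY ⇒ uukkkkkkkkY ⇒ uukkkkkkkkk

P ⇒ uPY   [P → u P Y]
uPY ⇒ uuPYY   [P → u P Y]
uuPYY ⇒ uukYY   [P → k]
uukYY ⇒ uukkYY   [Y → k Y]
uukkYY ⇒ uukkkYY   [Y → k Y]
uukkkYY ⇒ uukkkkYY   [Y → k Y]
uukkkkYY ⇒ uukkkkkYY   [Y → k Y]
uukkkkkYY ⇒ uukkkkkkYY   [Y → k Y]
uukkkkkkYY ⇒ uukkkkkkkYY   [Y → k Y]
uukkkkkkkYY ⇒ uukkkkkkkkY   [Y → k]
uukkkkkkkkY ⇒ uukkkkkkkkk   [Y → k]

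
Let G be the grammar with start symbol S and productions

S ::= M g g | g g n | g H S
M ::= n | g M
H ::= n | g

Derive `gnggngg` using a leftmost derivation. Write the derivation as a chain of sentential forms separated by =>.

S => gHS   [S ::= g H S]
gHS => gnS   [H ::= n]
gnS => gnMgg   [S ::= M g g]
gnMgg => gngMgg   [M ::= g M]
gngMgg => gnggMgg   [M ::= g M]
gnggMgg => gnggngg   [M ::= n]

S=>gHS=>gnS=>gnMgg=>gngMgg=>gnggMgg=>gnggngg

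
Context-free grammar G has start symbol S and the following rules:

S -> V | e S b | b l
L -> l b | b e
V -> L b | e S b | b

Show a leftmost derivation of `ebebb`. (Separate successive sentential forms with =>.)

S => eSb   [S -> e S b]
eSb => eVb   [S -> V]
eVb => eLbb   [V -> L b]
eLbb => ebebb   [L -> b e]

S => eSb => eVb => eLbb => ebebb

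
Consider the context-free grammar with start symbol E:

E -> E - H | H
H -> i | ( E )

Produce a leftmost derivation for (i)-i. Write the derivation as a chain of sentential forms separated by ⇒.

E ⇒ E-H   [E -> E - H]
E-H ⇒ H-H   [E -> H]
H-H ⇒ (E)-H   [H -> ( E )]
(E)-H ⇒ (H)-H   [E -> H]
(H)-H ⇒ (i)-H   [H -> i]
(i)-H ⇒ (i)-i   [H -> i]

E ⇒ E-H ⇒ H-H ⇒ (E)-H ⇒ (H)-H ⇒ (i)-H ⇒ (i)-i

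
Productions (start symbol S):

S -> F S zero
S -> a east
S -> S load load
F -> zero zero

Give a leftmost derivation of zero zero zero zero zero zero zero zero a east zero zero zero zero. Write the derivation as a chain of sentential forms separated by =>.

S => F S zero => zero zero S zero => zero zero F S zero zero => zero zero zero zero S zero zero => zero zero zero zero F S zero zero zero => zero zero zero zero zero zero S zero zero zero => zero zero zero zero zero zero F S zero zero zero zero => zero zero zero zero zero zero zero zero S zero zero zero zero => zero zero zero zero zero zero zero zero a east zero zero zero zero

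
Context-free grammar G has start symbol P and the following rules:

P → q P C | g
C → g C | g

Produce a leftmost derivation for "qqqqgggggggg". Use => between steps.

P => qPC   [P → q P C]
qPC => qqPCC   [P → q P C]
qqPCC => qqqPCCC   [P → q P C]
qqqPCCC => qqqqPCCCC   [P → q P C]
qqqqPCCCC => qqqqgCCCC   [P → g]
qqqqgCCCC => qqqqggCCCC   [C → g C]
qqqqggCCCC => qqqqgggCCCC   [C → g C]
qqqqgggCCCC => qqqqggggCCC   [C → g]
qqqqggggCCC => qqqqgggggCC   [C → g]
qqqqgggggCC => qqqqggggggCC   [C → g C]
qqqqggggggCC => qqqqgggggggC   [C → g]
qqqqgggggggC => qqqqgggggggg   [C → g]

P => qPC => qqPCC => qqqPCCC => qqqqPCCCC => qqqqgCCCC => qqqqggCCCC => qqqqgggCCCC => qqqqggggCCC => qqqqgggggCC => qqqqggggggCC => qqqqgggggggC => qqqqgggggggg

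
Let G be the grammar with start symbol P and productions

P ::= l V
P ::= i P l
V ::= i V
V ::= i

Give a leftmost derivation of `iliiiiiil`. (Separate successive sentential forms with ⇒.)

P ⇒ iPl ⇒ ilVl ⇒ iliVl ⇒ iliiVl ⇒ iliiiVl ⇒ iliiiiVl ⇒ iliiiiiVl ⇒ iliiiiiil

P ⇒ iPl   [P ::= i P l]
iPl ⇒ ilVl   [P ::= l V]
ilVl ⇒ iliVl   [V ::= i V]
iliVl ⇒ iliiVl   [V ::= i V]
iliiVl ⇒ iliiiVl   [V ::= i V]
iliiiVl ⇒ iliiiiVl   [V ::= i V]
iliiiiVl ⇒ iliiiiiVl   [V ::= i V]
iliiiiiVl ⇒ iliiiiiil   [V ::= i]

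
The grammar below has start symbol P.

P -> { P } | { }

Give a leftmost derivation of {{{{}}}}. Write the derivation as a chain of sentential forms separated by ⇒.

P ⇒ {P}   [P -> { P }]
{P} ⇒ {{P}}   [P -> { P }]
{{P}} ⇒ {{{P}}}   [P -> { P }]
{{{P}}} ⇒ {{{{}}}}   [P -> { }]

P ⇒ {P} ⇒ {{P}} ⇒ {{{P}}} ⇒ {{{{}}}}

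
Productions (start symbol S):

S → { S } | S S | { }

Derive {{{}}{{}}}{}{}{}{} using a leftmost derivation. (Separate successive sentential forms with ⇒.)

S ⇒ SS   [S → S S]
SS ⇒ SSS   [S → S S]
SSS ⇒ SSSS   [S → S S]
SSSS ⇒ {S}SSS   [S → { S }]
{S}SSS ⇒ {SS}SSS   [S → S S]
{SS}SSS ⇒ {{S}S}SSS   [S → { S }]
{{S}S}SSS ⇒ {{{}}S}SSS   [S → { }]
{{{}}S}SSS ⇒ {{{}}{S}}SSS   [S → { S }]
{{{}}{S}}SSS ⇒ {{{}}{{}}}SSS   [S → { }]
{{{}}{{}}}SSS ⇒ {{{}}{{}}}{}SS   [S → { }]
{{{}}{{}}}{}SS ⇒ {{{}}{{}}}{}SSS   [S → S S]
{{{}}{{}}}{}SSS ⇒ {{{}}{{}}}{}{}SS   [S → { }]
{{{}}{{}}}{}{}SS ⇒ {{{}}{{}}}{}{}{}S   [S → { }]
{{{}}{{}}}{}{}{}S ⇒ {{{}}{{}}}{}{}{}{}   [S → { }]

S ⇒ SS ⇒ SSS ⇒ SSSS ⇒ {S}SSS ⇒ {SS}SSS ⇒ {{S}S}SSS ⇒ {{{}}S}SSS ⇒ {{{}}{S}}SSS ⇒ {{{}}{{}}}SSS ⇒ {{{}}{{}}}{}SS ⇒ {{{}}{{}}}{}SSS ⇒ {{{}}{{}}}{}{}SS ⇒ {{{}}{{}}}{}{}{}S ⇒ {{{}}{{}}}{}{}{}{}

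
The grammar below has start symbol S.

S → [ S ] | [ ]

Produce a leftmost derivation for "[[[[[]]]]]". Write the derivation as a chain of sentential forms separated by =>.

S => [S] => [[S]] => [[[S]]] => [[[[S]]]] => [[[[[]]]]]

S => [S]   [S → [ S ]]
[S] => [[S]]   [S → [ S ]]
[[S]] => [[[S]]]   [S → [ S ]]
[[[S]]] => [[[[S]]]]   [S → [ S ]]
[[[[S]]]] => [[[[[]]]]]   [S → [ ]]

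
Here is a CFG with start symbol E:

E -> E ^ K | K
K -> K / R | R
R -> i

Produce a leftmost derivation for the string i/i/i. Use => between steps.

E => K => K/R => K/R/R => R/R/R => i/R/R => i/i/R => i/i/i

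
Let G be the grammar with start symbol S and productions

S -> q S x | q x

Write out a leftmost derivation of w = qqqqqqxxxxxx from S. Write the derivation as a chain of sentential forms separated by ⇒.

S ⇒ qSx ⇒ qqSxx ⇒ qqqSxxx ⇒ qqqqSxxxx ⇒ qqqqqSxxxxx ⇒ qqqqqqxxxxxx

S ⇒ qSx   [S -> q S x]
qSx ⇒ qqSxx   [S -> q S x]
qqSxx ⇒ qqqSxxx   [S -> q S x]
qqqSxxx ⇒ qqqqSxxxx   [S -> q S x]
qqqqSxxxx ⇒ qqqqqSxxxxx   [S -> q S x]
qqqqqSxxxxx ⇒ qqqqqqxxxxxx   [S -> q x]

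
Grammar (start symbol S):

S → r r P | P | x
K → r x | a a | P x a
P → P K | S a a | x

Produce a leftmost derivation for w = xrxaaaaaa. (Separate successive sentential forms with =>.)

S => P => PK => PKK => PKKK => PKKKK => xKKKK => xrxKKK => xrxaaKK => xrxaaaaK => xrxaaaaaa

S => P   [S → P]
P => PK   [P → P K]
PK => PKK   [P → P K]
PKK => PKKK   [P → P K]
PKKK => PKKKK   [P → P K]
PKKKK => xKKKK   [P → x]
xKKKK => xrxKKK   [K → r x]
xrxKKK => xrxaaKK   [K → a a]
xrxaaKK => xrxaaaaK   [K → a a]
xrxaaaaK => xrxaaaaaa   [K → a a]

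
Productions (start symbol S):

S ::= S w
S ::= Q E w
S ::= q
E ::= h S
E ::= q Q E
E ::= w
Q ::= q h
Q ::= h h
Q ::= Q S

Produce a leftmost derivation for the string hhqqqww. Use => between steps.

S=>QEw=>QSEw=>QSSEw=>QSSSEw=>hhSSSEw=>hhqSSEw=>hhqqSEw=>hhqqqEw=>hhqqqww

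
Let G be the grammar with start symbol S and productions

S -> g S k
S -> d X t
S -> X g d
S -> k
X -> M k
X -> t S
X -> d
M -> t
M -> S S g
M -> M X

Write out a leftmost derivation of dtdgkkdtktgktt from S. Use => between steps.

S => dXt   [S -> d X t]
dXt => dtSt   [X -> t S]
dtSt => dtdXtt   [S -> d X t]
dtdXtt => dtdMktt   [X -> M k]
dtdMktt => dtdSSgktt   [M -> S S g]
dtdSSgktt => dtdgSkSgktt   [S -> g S k]
dtdgSkSgktt => dtdgkkSgktt   [S -> k]
dtdgkkSgktt => dtdgkkdXtgktt   [S -> d X t]
dtdgkkdXtgktt => dtdgkkdMktgktt   [X -> M k]
dtdgkkdMktgktt => dtdgkkdtktgktt   [M -> t]

S=>dXt=>dtSt=>dtdXtt=>dtdMktt=>dtdSSgktt=>dtdgSkSgktt=>dtdgkkSgktt=>dtdgkkdXtgktt=>dtdgkkdMktgktt=>dtdgkkdtktgktt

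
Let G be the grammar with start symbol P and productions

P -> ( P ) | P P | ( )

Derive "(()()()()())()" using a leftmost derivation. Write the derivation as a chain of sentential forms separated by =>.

P => PP => (P)P => (PP)P => (PPP)P => (()PP)P => (()PPP)P => (()PPPP)P => (()()PPP)P => (()()()PP)P => (()()()()P)P => (()()()()())P => (()()()()())()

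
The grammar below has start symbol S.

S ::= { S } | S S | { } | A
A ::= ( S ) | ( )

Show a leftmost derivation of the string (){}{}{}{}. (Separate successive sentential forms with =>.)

S=>SS=>SSS=>SSSS=>SSSSS=>ASSSS=>()SSSS=>(){}SSS=>(){}{}SS=>(){}{}{}S=>(){}{}{}{}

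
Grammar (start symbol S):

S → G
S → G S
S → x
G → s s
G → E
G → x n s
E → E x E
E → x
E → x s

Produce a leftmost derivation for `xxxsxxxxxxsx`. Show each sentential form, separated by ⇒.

S ⇒ GS ⇒ ES ⇒ ExES ⇒ xxES ⇒ xxExES ⇒ xxExExES ⇒ xxExExExES ⇒ xxxsxExExES ⇒ xxxsxxxExES ⇒ xxxsxxxxxES ⇒ xxxsxxxxxxsS ⇒ xxxsxxxxxxsx

S ⇒ GS   [S → G S]
GS ⇒ ES   [G → E]
ES ⇒ ExES   [E → E x E]
ExES ⇒ xxES   [E → x]
xxES ⇒ xxExES   [E → E x E]
xxExES ⇒ xxExExES   [E → E x E]
xxExExES ⇒ xxExExExES   [E → E x E]
xxExExExES ⇒ xxxsxExExES   [E → x s]
xxxsxExExES ⇒ xxxsxxxExES   [E → x]
xxxsxxxExES ⇒ xxxsxxxxxES   [E → x]
xxxsxxxxxES ⇒ xxxsxxxxxxsS   [E → x s]
xxxsxxxxxxsS ⇒ xxxsxxxxxxsx   [S → x]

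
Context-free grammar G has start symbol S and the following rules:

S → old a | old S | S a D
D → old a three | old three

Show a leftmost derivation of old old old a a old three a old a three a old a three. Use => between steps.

S => old S => old S a D => old S a D a D => old old S a D a D => old old S a D a D a D => old old old a a D a D a D => old old old a a old three a D a D => old old old a a old three a old a three a D => old old old a a old three a old a three a old a three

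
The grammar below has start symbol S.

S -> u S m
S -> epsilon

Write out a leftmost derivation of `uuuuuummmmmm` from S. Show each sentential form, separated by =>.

S => uSm   [S -> u S m]
uSm => uuSmm   [S -> u S m]
uuSmm => uuuSmmm   [S -> u S m]
uuuSmmm => uuuuSmmmm   [S -> u S m]
uuuuSmmmm => uuuuuSmmmmm   [S -> u S m]
uuuuuSmmmmm => uuuuuuSmmmmmm   [S -> u S m]
uuuuuuSmmmmmm => uuuuuummmmmm   [S -> epsilon]

S=>uSm=>uuSmm=>uuuSmmm=>uuuuSmmmm=>uuuuuSmmmmm=>uuuuuuSmmmmmm=>uuuuuummmmmm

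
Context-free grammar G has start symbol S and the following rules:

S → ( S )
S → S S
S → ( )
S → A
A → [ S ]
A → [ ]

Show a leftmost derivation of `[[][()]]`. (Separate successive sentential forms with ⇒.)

S ⇒ A   [S → A]
A ⇒ [S]   [A → [ S ]]
[S] ⇒ [SS]   [S → S S]
[SS] ⇒ [AS]   [S → A]
[AS] ⇒ [[]S]   [A → [ ]]
[[]S] ⇒ [[]A]   [S → A]
[[]A] ⇒ [[][S]]   [A → [ S ]]
[[][S]] ⇒ [[][()]]   [S → ( )]

S ⇒ A ⇒ [S] ⇒ [SS] ⇒ [AS] ⇒ [[]S] ⇒ [[]A] ⇒ [[][S]] ⇒ [[][()]]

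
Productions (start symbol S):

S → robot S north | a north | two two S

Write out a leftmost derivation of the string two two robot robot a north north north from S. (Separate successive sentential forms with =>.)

S => two two S   [S → two two S]
two two S => two two robot S north   [S → robot S north]
two two robot S north => two two robot robot S north north   [S → robot S north]
two two robot robot S north north => two two robot robot a north north north   [S → a north]

S => two two S => two two robot S north => two two robot robot S north north => two two robot robot a north north north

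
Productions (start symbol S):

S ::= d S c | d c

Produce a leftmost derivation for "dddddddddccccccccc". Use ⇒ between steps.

S ⇒ dSc ⇒ ddScc ⇒ dddSccc ⇒ ddddScccc ⇒ dddddSccccc ⇒ ddddddScccccc ⇒ dddddddSccccccc ⇒ ddddddddScccccccc ⇒ dddddddddccccccccc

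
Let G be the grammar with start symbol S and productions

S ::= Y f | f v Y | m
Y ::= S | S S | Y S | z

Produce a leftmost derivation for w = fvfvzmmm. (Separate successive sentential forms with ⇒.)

S ⇒ fvY ⇒ fvYS ⇒ fvSSS ⇒ fvfvYSS ⇒ fvfvYSSS ⇒ fvfvzSSS ⇒ fvfvzmSS ⇒ fvfvzmmS ⇒ fvfvzmmm

S ⇒ fvY   [S ::= f v Y]
fvY ⇒ fvYS   [Y ::= Y S]
fvYS ⇒ fvSSS   [Y ::= S S]
fvSSS ⇒ fvfvYSS   [S ::= f v Y]
fvfvYSS ⇒ fvfvYSSS   [Y ::= Y S]
fvfvYSSS ⇒ fvfvzSSS   [Y ::= z]
fvfvzSSS ⇒ fvfvzmSS   [S ::= m]
fvfvzmSS ⇒ fvfvzmmS   [S ::= m]
fvfvzmmS ⇒ fvfvzmmm   [S ::= m]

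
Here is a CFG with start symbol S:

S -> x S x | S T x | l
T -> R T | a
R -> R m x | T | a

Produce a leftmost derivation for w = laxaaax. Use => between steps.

S => STx   [S -> S T x]
STx => STxTx   [S -> S T x]
STxTx => lTxTx   [S -> l]
lTxTx => laxTx   [T -> a]
laxTx => laxRTx   [T -> R T]
laxRTx => laxTTx   [R -> T]
laxTTx => laxRTTx   [T -> R T]
laxRTTx => laxaTTx   [R -> a]
laxaTTx => laxaaTx   [T -> a]
laxaaTx => laxaaax   [T -> a]

S => STx => STxTx => lTxTx => laxTx => laxRTx => laxTTx => laxRTTx => laxaTTx => laxaaTx => laxaaax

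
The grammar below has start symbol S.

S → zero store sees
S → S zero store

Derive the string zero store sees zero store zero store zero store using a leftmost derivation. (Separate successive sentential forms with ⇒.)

S ⇒ S zero store ⇒ S zero store zero store ⇒ S zero store zero store zero store ⇒ zero store sees zero store zero store zero store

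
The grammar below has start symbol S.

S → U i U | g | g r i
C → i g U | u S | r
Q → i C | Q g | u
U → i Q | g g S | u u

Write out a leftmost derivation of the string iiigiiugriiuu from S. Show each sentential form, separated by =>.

S => UiU => iQiU => iiCiU => iiigUiU => iiigiQiU => iiigiiCiU => iiigiiuSiU => iiigiiugriiU => iiigiiugriiuu

S => UiU   [S → U i U]
UiU => iQiU   [U → i Q]
iQiU => iiCiU   [Q → i C]
iiCiU => iiigUiU   [C → i g U]
iiigUiU => iiigiQiU   [U → i Q]
iiigiQiU => iiigiiCiU   [Q → i C]
iiigiiCiU => iiigiiuSiU   [C → u S]
iiigiiuSiU => iiigiiugriiU   [S → g r i]
iiigiiugriiU => iiigiiugriiuu   [U → u u]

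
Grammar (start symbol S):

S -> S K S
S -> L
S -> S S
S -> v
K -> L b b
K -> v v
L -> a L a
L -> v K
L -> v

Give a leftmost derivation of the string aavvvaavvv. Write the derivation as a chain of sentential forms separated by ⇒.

S⇒SKS⇒LKS⇒aLaKS⇒aaLaaKS⇒aavKaaKS⇒aavvvaaKS⇒aavvvaavvS⇒aavvvaavvv

S ⇒ SKS   [S -> S K S]
SKS ⇒ LKS   [S -> L]
LKS ⇒ aLaKS   [L -> a L a]
aLaKS ⇒ aaLaaKS   [L -> a L a]
aaLaaKS ⇒ aavKaaKS   [L -> v K]
aavKaaKS ⇒ aavvvaaKS   [K -> v v]
aavvvaaKS ⇒ aavvvaavvS   [K -> v v]
aavvvaavvS ⇒ aavvvaavvv   [S -> v]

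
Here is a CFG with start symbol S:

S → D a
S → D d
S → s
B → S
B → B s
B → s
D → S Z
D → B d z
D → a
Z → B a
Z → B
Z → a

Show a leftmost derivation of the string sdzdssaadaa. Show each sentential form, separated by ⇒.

S⇒Da⇒SZa⇒DaZa⇒SZaZa⇒DdZaZa⇒BdzdZaZa⇒sdzdZaZa⇒sdzdBaZa⇒sdzdBsaZa⇒sdzdssaZa⇒sdzdssaBaa⇒sdzdssaSaa⇒sdzdssaDdaa⇒sdzdssaadaa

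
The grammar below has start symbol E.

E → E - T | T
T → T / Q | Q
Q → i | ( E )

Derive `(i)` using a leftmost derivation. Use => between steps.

E=>T=>Q=>(E)=>(T)=>(Q)=>(i)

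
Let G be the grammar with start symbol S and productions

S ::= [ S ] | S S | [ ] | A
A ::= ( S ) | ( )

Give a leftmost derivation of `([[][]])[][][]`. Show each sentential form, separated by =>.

S => SS => SSS => SSSS => ASSS => (S)SSS => ([S])SSS => ([SS])SSS => ([[]S])SSS => ([[][]])SSS => ([[][]])[]SS => ([[][]])[][]S => ([[][]])[][][]

S => SS   [S ::= S S]
SS => SSS   [S ::= S S]
SSS => SSSS   [S ::= S S]
SSSS => ASSS   [S ::= A]
ASSS => (S)SSS   [A ::= ( S )]
(S)SSS => ([S])SSS   [S ::= [ S ]]
([S])SSS => ([SS])SSS   [S ::= S S]
([SS])SSS => ([[]S])SSS   [S ::= [ ]]
([[]S])SSS => ([[][]])SSS   [S ::= [ ]]
([[][]])SSS => ([[][]])[]SS   [S ::= [ ]]
([[][]])[]SS => ([[][]])[][]S   [S ::= [ ]]
([[][]])[][]S => ([[][]])[][][]   [S ::= [ ]]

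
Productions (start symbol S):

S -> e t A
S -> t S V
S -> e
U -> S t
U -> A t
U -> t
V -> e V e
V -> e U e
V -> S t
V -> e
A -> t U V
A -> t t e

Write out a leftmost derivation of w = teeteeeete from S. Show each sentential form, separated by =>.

S => tSV => teV => teeUe => teeSte => teetSVte => teeteVte => teeteeVete => teeteeeete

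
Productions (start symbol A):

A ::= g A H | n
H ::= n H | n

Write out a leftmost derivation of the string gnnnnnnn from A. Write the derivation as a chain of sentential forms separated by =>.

A => gAH => gnH => gnnH => gnnnH => gnnnnH => gnnnnnH => gnnnnnnH => gnnnnnnn

A => gAH   [A ::= g A H]
gAH => gnH   [A ::= n]
gnH => gnnH   [H ::= n H]
gnnH => gnnnH   [H ::= n H]
gnnnH => gnnnnH   [H ::= n H]
gnnnnH => gnnnnnH   [H ::= n H]
gnnnnnH => gnnnnnnH   [H ::= n H]
gnnnnnnH => gnnnnnnn   [H ::= n]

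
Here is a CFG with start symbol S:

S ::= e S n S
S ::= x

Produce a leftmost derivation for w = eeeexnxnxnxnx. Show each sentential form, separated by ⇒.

S ⇒ eSnS   [S ::= e S n S]
eSnS ⇒ eeSnSnS   [S ::= e S n S]
eeSnSnS ⇒ eeeSnSnSnS   [S ::= e S n S]
eeeSnSnSnS ⇒ eeeeSnSnSnSnS   [S ::= e S n S]
eeeeSnSnSnSnS ⇒ eeeexnSnSnSnS   [S ::= x]
eeeexnSnSnSnS ⇒ eeeexnxnSnSnS   [S ::= x]
eeeexnxnSnSnS ⇒ eeeexnxnxnSnS   [S ::= x]
eeeexnxnxnSnS ⇒ eeeexnxnxnxnS   [S ::= x]
eeeexnxnxnxnS ⇒ eeeexnxnxnxnx   [S ::= x]

S⇒eSnS⇒eeSnSnS⇒eeeSnSnSnS⇒eeeeSnSnSnSnS⇒eeeexnSnSnSnS⇒eeeexnxnSnSnS⇒eeeexnxnxnSnS⇒eeeexnxnxnxnS⇒eeeexnxnxnxnx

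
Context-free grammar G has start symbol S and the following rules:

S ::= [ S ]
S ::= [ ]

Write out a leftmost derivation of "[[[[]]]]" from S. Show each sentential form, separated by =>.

S => [S]   [S ::= [ S ]]
[S] => [[S]]   [S ::= [ S ]]
[[S]] => [[[S]]]   [S ::= [ S ]]
[[[S]]] => [[[[]]]]   [S ::= [ ]]

S => [S] => [[S]] => [[[S]]] => [[[[]]]]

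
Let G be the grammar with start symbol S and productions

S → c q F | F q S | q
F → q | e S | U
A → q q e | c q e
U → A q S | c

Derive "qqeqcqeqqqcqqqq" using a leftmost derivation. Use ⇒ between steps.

S ⇒ FqS   [S → F q S]
FqS ⇒ UqS   [F → U]
UqS ⇒ AqSqS   [U → A q S]
AqSqS ⇒ qqeqSqS   [A → q q e]
qqeqSqS ⇒ qqeqFqSqS   [S → F q S]
qqeqFqSqS ⇒ qqeqUqSqS   [F → U]
qqeqUqSqS ⇒ qqeqAqSqSqS   [U → A q S]
qqeqAqSqSqS ⇒ qqeqcqeqSqSqS   [A → c q e]
qqeqcqeqSqSqS ⇒ qqeqcqeqqqSqS   [S → q]
qqeqcqeqqqSqS ⇒ qqeqcqeqqqcqFqS   [S → c q F]
qqeqcqeqqqcqFqS ⇒ qqeqcqeqqqcqqqS   [F → q]
qqeqcqeqqqcqqqS ⇒ qqeqcqeqqqcqqqq   [S → q]

S ⇒ FqS ⇒ UqS ⇒ AqSqS ⇒ qqeqSqS ⇒ qqeqFqSqS ⇒ qqeqUqSqS ⇒ qqeqAqSqSqS ⇒ qqeqcqeqSqSqS ⇒ qqeqcqeqqqSqS ⇒ qqeqcqeqqqcqFqS ⇒ qqeqcqeqqqcqqqS ⇒ qqeqcqeqqqcqqqq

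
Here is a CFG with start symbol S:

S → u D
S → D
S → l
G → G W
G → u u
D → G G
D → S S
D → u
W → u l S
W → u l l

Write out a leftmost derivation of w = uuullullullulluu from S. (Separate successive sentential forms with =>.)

S => D => GG => GWG => GWWG => GWWWG => GWWWWG => uuWWWWG => uuullWWWG => uuullullWWG => uuullullullWG => uuullullullullG => uuullullullulluu

S => D   [S → D]
D => GG   [D → G G]
GG => GWG   [G → G W]
GWG => GWWG   [G → G W]
GWWG => GWWWG   [G → G W]
GWWWG => GWWWWG   [G → G W]
GWWWWG => uuWWWWG   [G → u u]
uuWWWWG => uuullWWWG   [W → u l l]
uuullWWWG => uuullullWWG   [W → u l l]
uuullullWWG => uuullullullWG   [W → u l l]
uuullullullWG => uuullullullullG   [W → u l l]
uuullullullullG => uuullullullulluu   [G → u u]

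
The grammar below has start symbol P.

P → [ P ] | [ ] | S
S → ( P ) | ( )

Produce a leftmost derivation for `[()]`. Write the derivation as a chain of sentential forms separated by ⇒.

P ⇒ [P] ⇒ [S] ⇒ [()]

P ⇒ [P]   [P → [ P ]]
[P] ⇒ [S]   [P → S]
[S] ⇒ [()]   [S → ( )]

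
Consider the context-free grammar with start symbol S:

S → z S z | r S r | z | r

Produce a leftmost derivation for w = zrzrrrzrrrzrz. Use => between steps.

S => zSz => zrSrz => zrzSzrz => zrzrSrzrz => zrzrrSrrzrz => zrzrrrSrrrzrz => zrzrrrzrrrzrz

S => zSz   [S → z S z]
zSz => zrSrz   [S → r S r]
zrSrz => zrzSzrz   [S → z S z]
zrzSzrz => zrzrSrzrz   [S → r S r]
zrzrSrzrz => zrzrrSrrzrz   [S → r S r]
zrzrrSrrzrz => zrzrrrSrrrzrz   [S → r S r]
zrzrrrSrrrzrz => zrzrrrzrrrzrz   [S → z]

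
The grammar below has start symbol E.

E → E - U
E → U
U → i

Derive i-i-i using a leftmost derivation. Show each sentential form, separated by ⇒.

E ⇒ E-U   [E → E - U]
E-U ⇒ E-U-U   [E → E - U]
E-U-U ⇒ U-U-U   [E → U]
U-U-U ⇒ i-U-U   [U → i]
i-U-U ⇒ i-i-U   [U → i]
i-i-U ⇒ i-i-i   [U → i]

E⇒E-U⇒E-U-U⇒U-U-U⇒i-U-U⇒i-i-U⇒i-i-i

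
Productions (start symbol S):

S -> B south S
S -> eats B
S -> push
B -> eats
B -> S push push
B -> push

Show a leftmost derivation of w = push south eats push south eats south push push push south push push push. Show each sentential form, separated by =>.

S => B south S => push south S => push south eats B => push south eats S push push => push south eats B south S push push => push south eats S push push south S push push => push south eats B south S push push south S push push => push south eats push south S push push south S push push => push south eats push south B south S push push south S push push => push south eats push south eats south S push push south S push push => push south eats push south eats south push push push south S push push => push south eats push south eats south push push push south push push push

S => B south S   [S -> B south S]
B south S => push south S   [B -> push]
push south S => push south eats B   [S -> eats B]
push south eats B => push south eats S push push   [B -> S push push]
push south eats S push push => push south eats B south S push push   [S -> B south S]
push south eats B south S push push => push south eats S push push south S push push   [B -> S push push]
push south eats S push push south S push push => push south eats B south S push push south S push push   [S -> B south S]
push south eats B south S push push south S push push => push south eats push south S push push south S push push   [B -> push]
push south eats push south S push push south S push push => push south eats push south B south S push push south S push push   [S -> B south S]
push south eats push south B south S push push south S push push => push south eats push south eats south S push push south S push push   [B -> eats]
push south eats push south eats south S push push south S push push => push south eats push south eats south push push push south S push push   [S -> push]
push south eats push south eats south push push push south S push push => push south eats push south eats south push push push south push push push   [S -> push]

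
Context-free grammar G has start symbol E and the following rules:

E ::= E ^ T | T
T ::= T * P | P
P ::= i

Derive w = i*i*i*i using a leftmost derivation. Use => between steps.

E => T   [E ::= T]
T => T*P   [T ::= T * P]
T*P => T*P*P   [T ::= T * P]
T*P*P => T*P*P*P   [T ::= T * P]
T*P*P*P => P*P*P*P   [T ::= P]
P*P*P*P => i*P*P*P   [P ::= i]
i*P*P*P => i*i*P*P   [P ::= i]
i*i*P*P => i*i*i*P   [P ::= i]
i*i*i*P => i*i*i*i   [P ::= i]

E => T => T*P => T*P*P => T*P*P*P => P*P*P*P => i*P*P*P => i*i*P*P => i*i*i*P => i*i*i*i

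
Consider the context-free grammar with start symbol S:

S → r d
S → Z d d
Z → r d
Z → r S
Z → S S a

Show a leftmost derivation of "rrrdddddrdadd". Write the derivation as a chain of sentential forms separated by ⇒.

S ⇒ Zdd   [S → Z d d]
Zdd ⇒ SSadd   [Z → S S a]
SSadd ⇒ ZddSadd   [S → Z d d]
ZddSadd ⇒ rSddSadd   [Z → r S]
rSddSadd ⇒ rZddddSadd   [S → Z d d]
rZddddSadd ⇒ rrSddddSadd   [Z → r S]
rrSddddSadd ⇒ rrrdddddSadd   [S → r d]
rrrdddddSadd ⇒ rrrdddddrdadd   [S → r d]

S ⇒ Zdd ⇒ SSadd ⇒ ZddSadd ⇒ rSddSadd ⇒ rZddddSadd ⇒ rrSddddSadd ⇒ rrrdddddSadd ⇒ rrrdddddrdadd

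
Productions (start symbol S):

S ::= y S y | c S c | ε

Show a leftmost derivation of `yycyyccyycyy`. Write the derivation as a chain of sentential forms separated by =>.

S => ySy => yySyy => yycScyy => yycySycyy => yycyySyycyy => yycyycScyycyy => yycyyccyycyy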